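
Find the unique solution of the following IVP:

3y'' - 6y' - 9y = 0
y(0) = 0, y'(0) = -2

General solution: y = C₁e^(3x) + C₂e^(-x)
Applying ICs: C₁ = -1/2, C₂ = 1/2
Particular solution: y = -(1/2)e^(3x) + (1/2)e^(-x)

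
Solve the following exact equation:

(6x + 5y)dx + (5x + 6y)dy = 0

Verify exactness: ∂M/∂y = ∂N/∂x ✓
Find F(x,y) such that ∂F/∂x = M, ∂F/∂y = N
Solution: 3x² + 5xy + 3y² = C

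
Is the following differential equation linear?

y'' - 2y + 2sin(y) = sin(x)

No. Nonlinear (sin(y) is nonlinear in y)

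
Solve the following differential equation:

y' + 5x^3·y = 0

Using integrating factor method:

General solution: y = Ce^(-5x^4/4)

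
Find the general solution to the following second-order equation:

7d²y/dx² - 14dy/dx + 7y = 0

Characteristic equation: 7r² - 14r + 7 = 0
Divide by 7: r² - 2r + 1 = 0
Factored: (r - 1)² = 0
Repeated root: r = 1
General solution: y = (C₁ + C₂x)e^x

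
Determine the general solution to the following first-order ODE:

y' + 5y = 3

Using integrating factor method:

General solution: y = 3/5 + Ce^(-5x)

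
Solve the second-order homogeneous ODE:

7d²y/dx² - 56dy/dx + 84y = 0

Characteristic equation: 7r² - 56r + 84 = 0
Divide by 7: r² - 8r + 12 = 0
Roots: r = 6, 2 (distinct real)
General solution: y = C₁e^(6x) + C₂e^(2x)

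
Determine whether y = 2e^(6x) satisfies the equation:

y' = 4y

Verification:
y = 2e^(6x)
y' = 12e^(6x)
But 4y = 8e^(6x)
y' ≠ 4y — the derivative does not match

No, it is not a solution.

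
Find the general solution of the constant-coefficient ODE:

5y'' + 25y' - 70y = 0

Characteristic equation: 5r² + 25r - 70 = 0
Divide by 5: r² + 5r - 14 = 0
Roots: r = 2, -7 (distinct real)
General solution: y = C₁e^(2x) + C₂e^(-7x)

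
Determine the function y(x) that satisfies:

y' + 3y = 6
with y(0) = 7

General solution: y = 2 + Ce^(-3x)
Applying y(0) = 7: C = 7 - 2 = 5
Particular solution: y = 2 + 5e^(-3x)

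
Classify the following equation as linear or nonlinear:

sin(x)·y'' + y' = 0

Linear (y and its derivatives appear to the first power only, no products of y terms)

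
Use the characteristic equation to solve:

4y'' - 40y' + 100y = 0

Characteristic equation: 4r² - 40r + 100 = 0
Divide by 4: r² - 10r + 25 = 0
Factored: (r - 5)² = 0
Repeated root: r = 5
General solution: y = (C₁ + C₂x)e^(5x)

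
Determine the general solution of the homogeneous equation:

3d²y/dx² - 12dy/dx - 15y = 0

Characteristic equation: 3r² - 12r - 15 = 0
Divide by 3: r² - 4r - 5 = 0
Roots: r = 5, -1 (distinct real)
General solution: y = C₁e^(5x) + C₂e^(-x)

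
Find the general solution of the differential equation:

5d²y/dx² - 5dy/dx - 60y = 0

Characteristic equation: 5r² - 5r - 60 = 0
Divide by 5: r² - r - 12 = 0
Roots: r = 4, -3 (distinct real)
General solution: y = C₁e^(4x) + C₂e^(-3x)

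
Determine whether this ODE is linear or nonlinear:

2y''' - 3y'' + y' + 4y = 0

Linear (y and its derivatives appear to the first power only, no products of y terms)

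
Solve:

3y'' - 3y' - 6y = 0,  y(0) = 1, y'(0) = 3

General solution: y = C₁e^(2x) + C₂e^(-x)
Applying ICs: C₁ = 4/3, C₂ = -1/3
Particular solution: y = (4/3)e^(2x) - (1/3)e^(-x)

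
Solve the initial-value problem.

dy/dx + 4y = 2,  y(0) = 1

General solution: y = 1/2 + Ce^(-4x)
Applying y(0) = 1: C = 1 - 1/2 = 1/2
Particular solution: y = 1/2 + (1/2)e^(-4x)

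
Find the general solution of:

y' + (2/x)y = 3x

Using integrating factor method:

General solution: y = (3/4)x^2 + Cx^(-2)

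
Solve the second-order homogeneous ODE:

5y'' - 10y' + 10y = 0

Characteristic equation: 5r² - 10r + 10 = 0
Divide by 5: r² - 2r + 2 = 0
Roots: r = 1 ± i (complex conjugates)
General solution: y = e^x(C₁cos(x) + C₂sin(x))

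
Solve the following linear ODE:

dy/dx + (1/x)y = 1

Using integrating factor method:

General solution: y = (1/2)x + C/x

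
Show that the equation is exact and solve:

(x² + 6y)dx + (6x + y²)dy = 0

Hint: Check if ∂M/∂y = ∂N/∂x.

Verify exactness: ∂M/∂y = ∂N/∂x ✓
Find F(x,y) such that ∂F/∂x = M, ∂F/∂y = N
Solution: x³/3 + 6xy + y³/3 = C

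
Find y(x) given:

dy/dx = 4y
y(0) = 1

General solution: y = Ce^(4x)
Applying IC y(0) = 1:
Particular solution: y = e^(4x)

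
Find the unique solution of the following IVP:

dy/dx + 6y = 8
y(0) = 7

General solution: y = 4/3 + Ce^(-6x)
Applying y(0) = 7: C = 7 - 4/3 = 17/3
Particular solution: y = 4/3 + (17/3)e^(-6x)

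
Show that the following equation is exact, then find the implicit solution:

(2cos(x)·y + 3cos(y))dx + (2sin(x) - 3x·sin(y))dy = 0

Verify exactness: ∂M/∂y = ∂N/∂x ✓
Find F(x,y) such that ∂F/∂x = M, ∂F/∂y = N
Solution: 2sin(x)·y + 3x·cos(y) = C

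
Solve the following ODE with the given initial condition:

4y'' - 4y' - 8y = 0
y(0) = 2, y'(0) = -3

General solution: y = C₁e^(2x) + C₂e^(-x)
Applying ICs: C₁ = -1/3, C₂ = 7/3
Particular solution: y = -(1/3)e^(2x) + (7/3)e^(-x)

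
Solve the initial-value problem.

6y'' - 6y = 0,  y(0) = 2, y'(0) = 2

General solution: y = C₁e^x + C₂e^(-x)
Applying ICs: C₁ = 2, C₂ = 0
Particular solution: y = 2e^x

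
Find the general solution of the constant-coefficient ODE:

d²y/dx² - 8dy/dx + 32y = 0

Characteristic equation: r² - 8r + 32 = 0
Roots: r = 4 ± 4i (complex conjugates)
General solution: y = e^(4x)(C₁cos(4x) + C₂sin(4x))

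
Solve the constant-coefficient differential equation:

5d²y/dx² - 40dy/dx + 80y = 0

Characteristic equation: 5r² - 40r + 80 = 0
Divide by 5: r² - 8r + 16 = 0
Factored: (r - 4)² = 0
Repeated root: r = 4
General solution: y = (C₁ + C₂x)e^(4x)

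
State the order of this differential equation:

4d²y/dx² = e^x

The order is 2 (highest derivative is of order 2).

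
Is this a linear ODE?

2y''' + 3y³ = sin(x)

No. Nonlinear (y³ term)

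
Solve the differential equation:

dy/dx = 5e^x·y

Separating variables and integrating:
ln|y| = 5e^x + C

General solution: y = Ce^(5e^x)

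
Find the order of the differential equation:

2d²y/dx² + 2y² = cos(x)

The order is 2 (highest derivative is of order 2).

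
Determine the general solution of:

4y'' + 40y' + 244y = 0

Characteristic equation: 4r² + 40r + 244 = 0
Divide by 4: r² + 10r + 61 = 0
Roots: r = -5 ± 6i (complex conjugates)
General solution: y = e^(-5x)(C₁cos(6x) + C₂sin(6x))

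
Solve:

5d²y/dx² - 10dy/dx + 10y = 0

Characteristic equation: 5r² - 10r + 10 = 0
Divide by 5: r² - 2r + 2 = 0
Roots: r = 1 ± i (complex conjugates)
General solution: y = e^x(C₁cos(x) + C₂sin(x))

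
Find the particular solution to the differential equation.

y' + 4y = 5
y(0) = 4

General solution: y = 5/4 + Ce^(-4x)
Applying y(0) = 4: C = 4 - 5/4 = 11/4
Particular solution: y = 5/4 + (11/4)e^(-4x)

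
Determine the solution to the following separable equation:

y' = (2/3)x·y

Separating variables and integrating:
ln|y| = x^2/3 + C

General solution: y = Ce^(x^2/3)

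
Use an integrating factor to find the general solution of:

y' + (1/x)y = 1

Using integrating factor method:

General solution: y = (1/2)x + C/x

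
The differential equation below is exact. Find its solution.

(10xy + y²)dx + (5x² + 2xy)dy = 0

Verify exactness: ∂M/∂y = ∂N/∂x ✓
Find F(x,y) such that ∂F/∂x = M, ∂F/∂y = N
Solution: 5x²y + xy² = C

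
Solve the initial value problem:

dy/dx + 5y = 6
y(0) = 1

General solution: y = 6/5 + Ce^(-5x)
Applying y(0) = 1: C = 1 - 6/5 = -1/5
Particular solution: y = 6/5 - (1/5)e^(-5x)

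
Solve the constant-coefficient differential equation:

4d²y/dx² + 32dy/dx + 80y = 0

Characteristic equation: 4r² + 32r + 80 = 0
Divide by 4: r² + 8r + 20 = 0
Roots: r = -4 ± 2i (complex conjugates)
General solution: y = e^(-4x)(C₁cos(2x) + C₂sin(2x))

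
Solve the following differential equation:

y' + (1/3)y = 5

Using integrating factor method:

General solution: y = 15 + Ce^(-x/3)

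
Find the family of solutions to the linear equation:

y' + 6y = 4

Using integrating factor method:

General solution: y = 2/3 + Ce^(-6x)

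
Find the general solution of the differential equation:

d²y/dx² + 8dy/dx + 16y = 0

Characteristic equation: r² + 8r + 16 = 0
Factored: (r + 4)² = 0
Repeated root: r = -4
General solution: y = (C₁ + C₂x)e^(-4x)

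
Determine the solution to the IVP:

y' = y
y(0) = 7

General solution: y = Ce^x
Applying IC y(0) = 7:
Particular solution: y = 7e^x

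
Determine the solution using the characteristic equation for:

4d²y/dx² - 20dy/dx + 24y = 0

Characteristic equation: 4r² - 20r + 24 = 0
Divide by 4: r² - 5r + 6 = 0
Roots: r = 3, 2 (distinct real)
General solution: y = C₁e^(3x) + C₂e^(2x)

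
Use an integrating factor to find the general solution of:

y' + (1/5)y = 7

Using integrating factor method:

General solution: y = 35 + Ce^(-x/5)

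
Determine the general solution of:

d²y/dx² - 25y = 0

Characteristic equation: r² - 25 = 0
Roots: r = 5, -5 (distinct real)
General solution: y = C₁e^(5x) + C₂e^(-5x)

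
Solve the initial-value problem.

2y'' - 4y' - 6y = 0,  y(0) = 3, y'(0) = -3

General solution: y = C₁e^(3x) + C₂e^(-x)
Applying ICs: C₁ = 0, C₂ = 3
Particular solution: y = 3e^(-x)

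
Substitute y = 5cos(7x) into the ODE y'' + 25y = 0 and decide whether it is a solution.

Verification:
y'' = -245cos(7x)
y'' + 25y ≠ 0 (frequency mismatch: got 49 instead of 25)

No, it is not a solution.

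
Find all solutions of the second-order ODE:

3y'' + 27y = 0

Characteristic equation: 3r² + 27 = 0
Divide by 3: r² + 9 = 0
Roots: r = ±3i (complex conjugates)
General solution: y = C₁cos(3x) + C₂sin(3x)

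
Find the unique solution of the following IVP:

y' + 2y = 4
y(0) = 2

General solution: y = 2 + Ce^(-2x)
Applying y(0) = 2: C = 2 - 2 = 0
Particular solution: y = 2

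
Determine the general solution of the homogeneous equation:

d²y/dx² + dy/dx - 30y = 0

Characteristic equation: r² + r - 30 = 0
Roots: r = 5, -6 (distinct real)
General solution: y = C₁e^(5x) + C₂e^(-6x)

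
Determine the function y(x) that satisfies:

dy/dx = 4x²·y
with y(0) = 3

General solution: y = Ce^(4x³/3)
Applying IC y(0) = 3:
Particular solution: y = 3e^(4x³/3)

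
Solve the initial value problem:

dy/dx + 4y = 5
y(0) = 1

General solution: y = 5/4 + Ce^(-4x)
Applying y(0) = 1: C = 1 - 5/4 = -1/4
Particular solution: y = 5/4 - (1/4)e^(-4x)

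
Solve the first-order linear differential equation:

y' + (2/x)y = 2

Using integrating factor method:

General solution: y = (2/3)x + Cx^(-2)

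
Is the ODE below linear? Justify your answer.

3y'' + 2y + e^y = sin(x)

No. Nonlinear (e^y is nonlinear in y)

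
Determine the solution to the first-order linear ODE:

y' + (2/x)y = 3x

Using integrating factor method:

General solution: y = (3/4)x^2 + Cx^(-2)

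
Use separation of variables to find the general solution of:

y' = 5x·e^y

Separating variables and integrating:
-e^(-y) = 5x²/2 + C

General solution: y = -ln(C - 5x²/2)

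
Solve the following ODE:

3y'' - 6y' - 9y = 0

Characteristic equation: 3r² - 6r - 9 = 0
Divide by 3: r² - 2r - 3 = 0
Roots: r = 3, -1 (distinct real)
General solution: y = C₁e^(3x) + C₂e^(-x)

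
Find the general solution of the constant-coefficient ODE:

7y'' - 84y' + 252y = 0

Characteristic equation: 7r² - 84r + 252 = 0
Divide by 7: r² - 12r + 36 = 0
Factored: (r - 6)² = 0
Repeated root: r = 6
General solution: y = (C₁ + C₂x)e^(6x)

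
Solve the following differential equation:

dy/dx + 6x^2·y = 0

Using integrating factor method:

General solution: y = Ce^(-2x^3)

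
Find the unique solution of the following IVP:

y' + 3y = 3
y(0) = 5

General solution: y = 1 + Ce^(-3x)
Applying y(0) = 5: C = 5 - 1 = 4
Particular solution: y = 1 + 4e^(-3x)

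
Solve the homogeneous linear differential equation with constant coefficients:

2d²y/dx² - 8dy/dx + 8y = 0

Characteristic equation: 2r² - 8r + 8 = 0
Divide by 2: r² - 4r + 4 = 0
Factored: (r - 2)² = 0
Repeated root: r = 2
General solution: y = (C₁ + C₂x)e^(2x)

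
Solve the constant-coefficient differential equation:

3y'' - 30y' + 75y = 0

Characteristic equation: 3r² - 30r + 75 = 0
Divide by 3: r² - 10r + 25 = 0
Factored: (r - 5)² = 0
Repeated root: r = 5
General solution: y = (C₁ + C₂x)e^(5x)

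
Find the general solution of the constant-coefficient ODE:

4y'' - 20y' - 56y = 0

Characteristic equation: 4r² - 20r - 56 = 0
Divide by 4: r² - 5r - 14 = 0
Roots: r = 7, -2 (distinct real)
General solution: y = C₁e^(7x) + C₂e^(-2x)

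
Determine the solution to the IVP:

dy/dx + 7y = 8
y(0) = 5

General solution: y = 8/7 + Ce^(-7x)
Applying y(0) = 5: C = 5 - 8/7 = 27/7
Particular solution: y = 8/7 + (27/7)e^(-7x)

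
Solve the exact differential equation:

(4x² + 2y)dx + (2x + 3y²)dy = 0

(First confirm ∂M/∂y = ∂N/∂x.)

Verify exactness: ∂M/∂y = ∂N/∂x ✓
Find F(x,y) such that ∂F/∂x = M, ∂F/∂y = N
Solution: 4x³/3 + 2xy + y³ = C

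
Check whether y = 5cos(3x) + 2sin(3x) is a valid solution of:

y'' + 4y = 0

Verification:
y'' = -45cos(3x) - 18sin(3x)
y'' + 4y ≠ 0 (frequency mismatch: got 9 instead of 4)

No, it is not a solution.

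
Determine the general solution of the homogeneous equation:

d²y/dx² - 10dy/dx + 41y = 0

Characteristic equation: r² - 10r + 41 = 0
Roots: r = 5 ± 4i (complex conjugates)
General solution: y = e^(5x)(C₁cos(4x) + C₂sin(4x))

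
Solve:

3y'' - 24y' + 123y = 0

Characteristic equation: 3r² - 24r + 123 = 0
Divide by 3: r² - 8r + 41 = 0
Roots: r = 4 ± 5i (complex conjugates)
General solution: y = e^(4x)(C₁cos(5x) + C₂sin(5x))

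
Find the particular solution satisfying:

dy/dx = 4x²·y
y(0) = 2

General solution: y = Ce^(4x³/3)
Applying IC y(0) = 2:
Particular solution: y = 2e^(4x³/3)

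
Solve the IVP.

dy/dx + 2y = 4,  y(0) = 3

General solution: y = 2 + Ce^(-2x)
Applying y(0) = 3: C = 3 - 2 = 1
Particular solution: y = 2 + e^(-2x)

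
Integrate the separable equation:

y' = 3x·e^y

Separating variables and integrating:
-e^(-y) = 3x²/2 + C

General solution: y = -ln(C - 3x²/2)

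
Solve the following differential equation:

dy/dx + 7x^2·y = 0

Using integrating factor method:

General solution: y = Ce^(-7x^3/3)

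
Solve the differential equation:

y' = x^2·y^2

Separating variables and integrating:
-1/y = x^3/3 + C

General solution: y^-1 = (-1/3)x^3 + C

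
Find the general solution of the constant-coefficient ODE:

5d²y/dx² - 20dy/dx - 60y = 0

Characteristic equation: 5r² - 20r - 60 = 0
Divide by 5: r² - 4r - 12 = 0
Roots: r = 6, -2 (distinct real)
General solution: y = C₁e^(6x) + C₂e^(-2x)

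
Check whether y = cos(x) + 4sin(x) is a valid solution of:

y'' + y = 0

Verification:
y'' = -cos(x) - 4sin(x)
y'' + y = 0 ✓

Yes, it is a solution.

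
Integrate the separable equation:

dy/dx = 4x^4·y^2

Separating variables and integrating:
-1/y = 4x^5/5 + C

General solution: y^-1 = (-4/5)x^5 + C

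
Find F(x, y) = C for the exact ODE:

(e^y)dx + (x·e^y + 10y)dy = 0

Verify exactness: ∂M/∂y = ∂N/∂x ✓
Find F(x,y) such that ∂F/∂x = M, ∂F/∂y = N
Solution: x·e^y + 5y² = C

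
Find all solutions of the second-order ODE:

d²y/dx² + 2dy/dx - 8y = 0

Characteristic equation: r² + 2r - 8 = 0
Roots: r = 2, -4 (distinct real)
General solution: y = C₁e^(2x) + C₂e^(-4x)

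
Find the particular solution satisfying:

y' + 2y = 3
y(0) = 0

General solution: y = 3/2 + Ce^(-2x)
Applying y(0) = 0: C = 0 - 3/2 = -3/2
Particular solution: y = 3/2 - (3/2)e^(-2x)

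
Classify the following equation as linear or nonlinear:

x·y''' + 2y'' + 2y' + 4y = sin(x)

Linear (y and its derivatives appear to the first power only, no products of y terms)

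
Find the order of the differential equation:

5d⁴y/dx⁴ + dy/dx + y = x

The order is 4 (highest derivative is of order 4).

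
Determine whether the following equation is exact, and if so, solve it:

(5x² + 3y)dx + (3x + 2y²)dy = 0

Verify exactness: ∂M/∂y = ∂N/∂x ✓
Find F(x,y) such that ∂F/∂x = M, ∂F/∂y = N
Solution: 5x³/3 + 3xy + 2y³/3 = C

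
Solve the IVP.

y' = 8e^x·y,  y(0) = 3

General solution: y = Ce^(8e^x)
Applying IC y(0) = 3:
Particular solution: y = 3e^(8(e^x - 1))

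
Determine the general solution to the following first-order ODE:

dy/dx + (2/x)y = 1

Using integrating factor method:

General solution: y = (1/3)x + Cx^(-2)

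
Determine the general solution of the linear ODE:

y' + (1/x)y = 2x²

Using integrating factor method:

General solution: y = (1/2)x^3 + C/x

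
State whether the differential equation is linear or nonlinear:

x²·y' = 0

Linear (y and its derivatives appear to the first power only, no products of y terms)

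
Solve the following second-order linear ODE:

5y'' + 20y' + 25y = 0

Characteristic equation: 5r² + 20r + 25 = 0
Divide by 5: r² + 4r + 5 = 0
Roots: r = -2 ± i (complex conjugates)
General solution: y = e^(-2x)(C₁cos(x) + C₂sin(x))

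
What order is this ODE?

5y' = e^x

The order is 1 (highest derivative is of order 1).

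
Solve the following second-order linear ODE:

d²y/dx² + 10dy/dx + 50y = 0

Characteristic equation: r² + 10r + 50 = 0
Roots: r = -5 ± 5i (complex conjugates)
General solution: y = e^(-5x)(C₁cos(5x) + C₂sin(5x))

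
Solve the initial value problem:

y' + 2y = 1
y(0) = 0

General solution: y = 1/2 + Ce^(-2x)
Applying y(0) = 0: C = 0 - 1/2 = -1/2
Particular solution: y = 1/2 - (1/2)e^(-2x)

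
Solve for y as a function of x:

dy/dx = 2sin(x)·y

Separating variables and integrating:
ln|y| = -2cos(x) + C

General solution: y = Ce^(-2cos(x))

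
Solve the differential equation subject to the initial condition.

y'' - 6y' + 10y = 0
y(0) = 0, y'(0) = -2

General solution: y = e^(3x)(C₁cos(x) + C₂sin(x))
Complex roots r = 3 ± i
Applying ICs: C₁ = 0, C₂ = -2
Particular solution: y = e^(3x)(-2sin(x))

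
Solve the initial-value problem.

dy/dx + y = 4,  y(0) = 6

General solution: y = 4 + Ce^(-x)
Applying y(0) = 6: C = 6 - 4 = 2
Particular solution: y = 4 + 2e^(-x)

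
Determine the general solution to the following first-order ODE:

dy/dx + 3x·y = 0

Using integrating factor method:

General solution: y = Ce^(-3x^2/2)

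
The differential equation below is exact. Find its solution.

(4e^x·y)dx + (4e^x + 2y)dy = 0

Verify exactness: ∂M/∂y = ∂N/∂x ✓
Find F(x,y) such that ∂F/∂x = M, ∂F/∂y = N
Solution: 4e^x·y + y² = C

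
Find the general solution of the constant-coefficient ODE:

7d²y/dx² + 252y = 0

Characteristic equation: 7r² + 252 = 0
Divide by 7: r² + 36 = 0
Roots: r = ±6i (complex conjugates)
General solution: y = C₁cos(6x) + C₂sin(6x)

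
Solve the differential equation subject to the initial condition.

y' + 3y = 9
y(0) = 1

General solution: y = 3 + Ce^(-3x)
Applying y(0) = 1: C = 1 - 3 = -2
Particular solution: y = 3 - 2e^(-3x)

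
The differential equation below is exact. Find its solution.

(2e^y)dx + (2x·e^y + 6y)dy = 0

Verify exactness: ∂M/∂y = ∂N/∂x ✓
Find F(x,y) such that ∂F/∂x = M, ∂F/∂y = N
Solution: 2x·e^y + 3y² = C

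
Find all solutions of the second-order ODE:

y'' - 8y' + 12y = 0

Characteristic equation: r² - 8r + 12 = 0
Roots: r = 2, 6 (distinct real)
General solution: y = C₁e^(2x) + C₂e^(6x)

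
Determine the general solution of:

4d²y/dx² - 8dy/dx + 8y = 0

Characteristic equation: 4r² - 8r + 8 = 0
Divide by 4: r² - 2r + 2 = 0
Roots: r = 1 ± i (complex conjugates)
General solution: y = e^x(C₁cos(x) + C₂sin(x))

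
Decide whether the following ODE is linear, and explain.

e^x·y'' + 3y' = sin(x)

Linear (y and its derivatives appear to the first power only, no products of y terms)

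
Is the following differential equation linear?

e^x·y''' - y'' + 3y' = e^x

Yes. Linear (y and its derivatives appear to the first power only, no products of y terms)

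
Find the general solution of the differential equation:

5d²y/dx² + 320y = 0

Characteristic equation: 5r² + 320 = 0
Divide by 5: r² + 64 = 0
Roots: r = ±8i (complex conjugates)
General solution: y = C₁cos(8x) + C₂sin(8x)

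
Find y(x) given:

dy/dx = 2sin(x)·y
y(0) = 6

General solution: y = Ce^(-2cos(x))
Applying IC y(0) = 6:
Particular solution: y = 6e^(2(1-cos(x)))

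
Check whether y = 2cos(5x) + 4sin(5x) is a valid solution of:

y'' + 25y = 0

Verification:
y'' = -50cos(5x) - 100sin(5x)
y'' + 25y = 0 ✓

Yes, it is a solution.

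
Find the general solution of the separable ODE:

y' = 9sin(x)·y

Separating variables and integrating:
ln|y| = -9cos(x) + C

General solution: y = Ce^(-9cos(x))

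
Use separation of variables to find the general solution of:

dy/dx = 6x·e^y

Separating variables and integrating:
-e^(-y) = 3x² + C

General solution: y = -ln(C - 3x²)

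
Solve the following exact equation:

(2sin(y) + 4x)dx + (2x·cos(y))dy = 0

Verify exactness: ∂M/∂y = ∂N/∂x ✓
Find F(x,y) such that ∂F/∂x = M, ∂F/∂y = N
Solution: 2x·sin(y) + 2x² = C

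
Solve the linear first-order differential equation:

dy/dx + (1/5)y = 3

Using integrating factor method:

General solution: y = 15 + Ce^(-x/5)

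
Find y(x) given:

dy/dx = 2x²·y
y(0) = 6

General solution: y = Ce^(2x³/3)
Applying IC y(0) = 6:
Particular solution: y = 6e^(2x³/3)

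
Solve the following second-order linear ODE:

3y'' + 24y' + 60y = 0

Characteristic equation: 3r² + 24r + 60 = 0
Divide by 3: r² + 8r + 20 = 0
Roots: r = -4 ± 2i (complex conjugates)
General solution: y = e^(-4x)(C₁cos(2x) + C₂sin(2x))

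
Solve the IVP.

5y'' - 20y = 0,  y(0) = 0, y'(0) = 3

General solution: y = C₁e^(2x) + C₂e^(-2x)
Applying ICs: C₁ = 3/4, C₂ = -3/4
Particular solution: y = (3/4)e^(2x) - (3/4)e^(-2x)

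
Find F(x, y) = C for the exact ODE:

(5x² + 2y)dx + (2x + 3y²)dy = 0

Verify exactness: ∂M/∂y = ∂N/∂x ✓
Find F(x,y) such that ∂F/∂x = M, ∂F/∂y = N
Solution: 5x³/3 + 2xy + y³ = C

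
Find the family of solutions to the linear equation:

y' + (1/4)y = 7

Using integrating factor method:

General solution: y = 28 + Ce^(-x/4)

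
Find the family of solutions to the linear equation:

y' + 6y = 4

Using integrating factor method:

General solution: y = 2/3 + Ce^(-6x)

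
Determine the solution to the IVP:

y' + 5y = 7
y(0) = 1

General solution: y = 7/5 + Ce^(-5x)
Applying y(0) = 1: C = 1 - 7/5 = -2/5
Particular solution: y = 7/5 - (2/5)e^(-5x)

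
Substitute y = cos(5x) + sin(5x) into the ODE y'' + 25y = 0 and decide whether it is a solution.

Verification:
y'' = -25cos(5x) - 25sin(5x)
y'' + 25y = 0 ✓

Yes, it is a solution.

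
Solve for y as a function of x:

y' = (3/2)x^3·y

Separating variables and integrating:
ln|y| = 3x^4/8 + C

General solution: y = Ce^(3x^4/8)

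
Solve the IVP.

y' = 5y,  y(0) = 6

General solution: y = Ce^(5x)
Applying IC y(0) = 6:
Particular solution: y = 6e^(5x)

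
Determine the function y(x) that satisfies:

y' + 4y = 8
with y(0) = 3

General solution: y = 2 + Ce^(-4x)
Applying y(0) = 3: C = 3 - 2 = 1
Particular solution: y = 2 + e^(-4x)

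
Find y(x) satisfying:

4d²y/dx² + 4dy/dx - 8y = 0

Characteristic equation: 4r² + 4r - 8 = 0
Divide by 4: r² + r - 2 = 0
Roots: r = 1, -2 (distinct real)
General solution: y = C₁e^x + C₂e^(-2x)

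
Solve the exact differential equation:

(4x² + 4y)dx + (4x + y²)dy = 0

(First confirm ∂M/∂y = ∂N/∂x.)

Verify exactness: ∂M/∂y = ∂N/∂x ✓
Find F(x,y) such that ∂F/∂x = M, ∂F/∂y = N
Solution: 4x³/3 + 4xy + y³/3 = C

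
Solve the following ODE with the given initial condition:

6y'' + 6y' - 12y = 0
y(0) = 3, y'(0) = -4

General solution: y = C₁e^x + C₂e^(-2x)
Applying ICs: C₁ = 2/3, C₂ = 7/3
Particular solution: y = (2/3)e^x + (7/3)e^(-2x)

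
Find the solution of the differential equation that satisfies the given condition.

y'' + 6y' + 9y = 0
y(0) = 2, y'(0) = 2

General solution: y = (C₁ + C₂x)e^(-3x)
Repeated root r = -3
Applying ICs: C₁ = 2, C₂ = 8
Particular solution: y = (2 + 8x)e^(-3x)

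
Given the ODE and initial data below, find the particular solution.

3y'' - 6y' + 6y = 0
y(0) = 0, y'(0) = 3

General solution: y = e^x(C₁cos(x) + C₂sin(x))
Complex roots r = 1 ± i
Applying ICs: C₁ = 0, C₂ = 3
Particular solution: y = e^x(3sin(x))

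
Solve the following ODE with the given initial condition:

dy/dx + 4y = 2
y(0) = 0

General solution: y = 1/2 + Ce^(-4x)
Applying y(0) = 0: C = 0 - 1/2 = -1/2
Particular solution: y = 1/2 - (1/2)e^(-4x)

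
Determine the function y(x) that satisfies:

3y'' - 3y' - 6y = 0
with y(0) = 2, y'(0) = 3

General solution: y = C₁e^(2x) + C₂e^(-x)
Applying ICs: C₁ = 5/3, C₂ = 1/3
Particular solution: y = (5/3)e^(2x) + (1/3)e^(-x)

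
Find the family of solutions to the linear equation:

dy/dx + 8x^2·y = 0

Using integrating factor method:

General solution: y = Ce^(-8x^3/3)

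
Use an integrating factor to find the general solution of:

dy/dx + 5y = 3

Using integrating factor method:

General solution: y = 3/5 + Ce^(-5x)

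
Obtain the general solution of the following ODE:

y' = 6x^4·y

Separating variables and integrating:
ln|y| = 6x^5/5 + C

General solution: y = Ce^(6x^5/5)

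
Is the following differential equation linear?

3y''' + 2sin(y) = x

No. Nonlinear (sin(y) is nonlinear in y)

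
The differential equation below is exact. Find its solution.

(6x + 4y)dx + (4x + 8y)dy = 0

Verify exactness: ∂M/∂y = ∂N/∂x ✓
Find F(x,y) such that ∂F/∂x = M, ∂F/∂y = N
Solution: 3x² + 4xy + 4y² = C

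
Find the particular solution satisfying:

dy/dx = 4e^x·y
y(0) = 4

General solution: y = Ce^(4e^x)
Applying IC y(0) = 4:
Particular solution: y = 4e^(4(e^x - 1))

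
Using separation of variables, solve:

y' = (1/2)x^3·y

Separating variables and integrating:
ln|y| = x^4/8 + C

General solution: y = Ce^(x^4/8)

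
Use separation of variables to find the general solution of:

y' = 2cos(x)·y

Separating variables and integrating:
ln|y| = 2sin(x) + C

General solution: y = Ce^(2sin(x))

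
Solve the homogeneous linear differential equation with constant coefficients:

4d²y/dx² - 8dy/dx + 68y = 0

Characteristic equation: 4r² - 8r + 68 = 0
Divide by 4: r² - 2r + 17 = 0
Roots: r = 1 ± 4i (complex conjugates)
General solution: y = e^x(C₁cos(4x) + C₂sin(4x))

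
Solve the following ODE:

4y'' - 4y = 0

Characteristic equation: 4r² - 4 = 0
Divide by 4: r² - 1 = 0
Roots: r = 1, -1 (distinct real)
General solution: y = C₁e^x + C₂e^(-x)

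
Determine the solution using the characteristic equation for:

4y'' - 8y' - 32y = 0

Characteristic equation: 4r² - 8r - 32 = 0
Divide by 4: r² - 2r - 8 = 0
Roots: r = 4, -2 (distinct real)
General solution: y = C₁e^(4x) + C₂e^(-2x)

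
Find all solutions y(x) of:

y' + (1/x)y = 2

Using integrating factor method:

General solution: y = x + C/x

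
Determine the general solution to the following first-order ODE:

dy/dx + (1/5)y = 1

Using integrating factor method:

General solution: y = 5 + Ce^(-x/5)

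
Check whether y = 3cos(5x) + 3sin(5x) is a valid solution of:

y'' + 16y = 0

Verification:
y'' = -75cos(5x) - 75sin(5x)
y'' + 16y ≠ 0 (frequency mismatch: got 25 instead of 16)

No, it is not a solution.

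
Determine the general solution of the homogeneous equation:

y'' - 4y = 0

Characteristic equation: r² - 4 = 0
Roots: r = 2, -2 (distinct real)
General solution: y = C₁e^(2x) + C₂e^(-2x)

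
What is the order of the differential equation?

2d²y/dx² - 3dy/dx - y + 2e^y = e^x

The order is 2 (highest derivative is of order 2).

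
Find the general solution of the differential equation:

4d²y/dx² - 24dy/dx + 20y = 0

Characteristic equation: 4r² - 24r + 20 = 0
Divide by 4: r² - 6r + 5 = 0
Roots: r = 5, 1 (distinct real)
General solution: y = C₁e^(5x) + C₂e^x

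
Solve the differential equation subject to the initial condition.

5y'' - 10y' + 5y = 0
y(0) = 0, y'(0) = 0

General solution: y = (C₁ + C₂x)e^x
Repeated root r = 1
Applying ICs: C₁ = 0, C₂ = 0
Particular solution: y = 0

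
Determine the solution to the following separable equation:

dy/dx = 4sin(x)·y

Separating variables and integrating:
ln|y| = -4cos(x) + C

General solution: y = Ce^(-4cos(x))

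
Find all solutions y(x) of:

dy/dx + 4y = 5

Using integrating factor method:

General solution: y = 5/4 + Ce^(-4x)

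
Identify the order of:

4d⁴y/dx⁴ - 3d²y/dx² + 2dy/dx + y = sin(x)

The order is 4 (highest derivative is of order 4).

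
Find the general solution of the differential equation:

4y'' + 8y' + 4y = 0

Characteristic equation: 4r² + 8r + 4 = 0
Divide by 4: r² + 2r + 1 = 0
Factored: (r + 1)² = 0
Repeated root: r = -1
General solution: y = (C₁ + C₂x)e^(-x)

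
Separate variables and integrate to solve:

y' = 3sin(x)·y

Separating variables and integrating:
ln|y| = -3cos(x) + C

General solution: y = Ce^(-3cos(x))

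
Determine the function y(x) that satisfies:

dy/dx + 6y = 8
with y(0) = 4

General solution: y = 4/3 + Ce^(-6x)
Applying y(0) = 4: C = 4 - 4/3 = 8/3
Particular solution: y = 4/3 + (8/3)e^(-6x)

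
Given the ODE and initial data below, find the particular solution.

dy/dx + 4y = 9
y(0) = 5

General solution: y = 9/4 + Ce^(-4x)
Applying y(0) = 5: C = 5 - 9/4 = 11/4
Particular solution: y = 9/4 + (11/4)e^(-4x)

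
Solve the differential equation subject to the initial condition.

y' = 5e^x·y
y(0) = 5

General solution: y = Ce^(5e^x)
Applying IC y(0) = 5:
Particular solution: y = 5e^(5(e^x - 1))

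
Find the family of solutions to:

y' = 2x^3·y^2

Separating variables and integrating:
-1/y = x^4/2 + C

General solution: y^-1 = (-1/2)x^4 + C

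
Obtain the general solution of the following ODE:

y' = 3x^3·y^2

Separating variables and integrating:
-1/y = 3x^4/4 + C

General solution: y^-1 = (-3/4)x^4 + C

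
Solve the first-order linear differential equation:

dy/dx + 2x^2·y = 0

Using integrating factor method:

General solution: y = Ce^(-2x^3/3)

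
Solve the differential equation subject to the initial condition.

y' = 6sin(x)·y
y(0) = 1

General solution: y = Ce^(-6cos(x))
Applying IC y(0) = 1:
Particular solution: y = e^(6(1-cos(x)))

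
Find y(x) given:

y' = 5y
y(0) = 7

General solution: y = Ce^(5x)
Applying IC y(0) = 7:
Particular solution: y = 7e^(5x)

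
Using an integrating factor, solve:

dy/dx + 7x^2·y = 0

Using integrating factor method:

General solution: y = Ce^(-7x^3/3)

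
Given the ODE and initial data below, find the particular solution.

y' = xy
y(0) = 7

General solution: y = Ce^(x²/2)
Applying IC y(0) = 7:
Particular solution: y = 7e^(x²/2)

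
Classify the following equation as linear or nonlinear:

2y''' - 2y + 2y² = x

Nonlinear (y² term)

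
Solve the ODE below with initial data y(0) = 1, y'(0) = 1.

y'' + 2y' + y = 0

General solution: y = (C₁ + C₂x)e^(-x)
Repeated root r = -1
Applying ICs: C₁ = 1, C₂ = 2
Particular solution: y = (1 + 2x)e^(-x)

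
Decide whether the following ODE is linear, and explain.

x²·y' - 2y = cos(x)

Linear (y and its derivatives appear to the first power only, no products of y terms)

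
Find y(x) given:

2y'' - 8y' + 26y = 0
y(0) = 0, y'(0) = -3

General solution: y = e^(2x)(C₁cos(3x) + C₂sin(3x))
Complex roots r = 2 ± 3i
Applying ICs: C₁ = 0, C₂ = -1
Particular solution: y = e^(2x)(-sin(3x))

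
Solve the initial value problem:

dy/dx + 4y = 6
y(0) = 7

General solution: y = 3/2 + Ce^(-4x)
Applying y(0) = 7: C = 7 - 3/2 = 11/2
Particular solution: y = 3/2 + (11/2)e^(-4x)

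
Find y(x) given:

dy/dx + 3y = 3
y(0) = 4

General solution: y = 1 + Ce^(-3x)
Applying y(0) = 4: C = 4 - 1 = 3
Particular solution: y = 1 + 3e^(-3x)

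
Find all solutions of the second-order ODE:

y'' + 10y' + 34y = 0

Characteristic equation: r² + 10r + 34 = 0
Roots: r = -5 ± 3i (complex conjugates)
General solution: y = e^(-5x)(C₁cos(3x) + C₂sin(3x))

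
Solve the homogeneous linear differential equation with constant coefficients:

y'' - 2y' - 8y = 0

Characteristic equation: r² - 2r - 8 = 0
Roots: r = 4, -2 (distinct real)
General solution: y = C₁e^(4x) + C₂e^(-2x)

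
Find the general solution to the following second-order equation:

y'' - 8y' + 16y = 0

Characteristic equation: r² - 8r + 16 = 0
Factored: (r - 4)² = 0
Repeated root: r = 4
General solution: y = (C₁ + C₂x)e^(4x)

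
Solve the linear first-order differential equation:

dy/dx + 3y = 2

Using integrating factor method:

General solution: y = 2/3 + Ce^(-3x)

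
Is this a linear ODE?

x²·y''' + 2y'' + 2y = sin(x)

Yes. Linear (y and its derivatives appear to the first power only, no products of y terms)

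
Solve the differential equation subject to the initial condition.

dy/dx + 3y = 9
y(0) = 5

General solution: y = 3 + Ce^(-3x)
Applying y(0) = 5: C = 5 - 3 = 2
Particular solution: y = 3 + 2e^(-3x)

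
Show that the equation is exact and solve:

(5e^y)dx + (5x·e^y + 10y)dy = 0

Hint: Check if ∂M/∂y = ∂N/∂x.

Verify exactness: ∂M/∂y = ∂N/∂x ✓
Find F(x,y) such that ∂F/∂x = M, ∂F/∂y = N
Solution: 5x·e^y + 5y² = C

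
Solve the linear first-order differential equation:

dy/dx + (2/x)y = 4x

Using integrating factor method:

General solution: y = x^2 + Cx^(-2)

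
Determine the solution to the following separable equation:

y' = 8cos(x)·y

Separating variables and integrating:
ln|y| = 8sin(x) + C

General solution: y = Ce^(8sin(x))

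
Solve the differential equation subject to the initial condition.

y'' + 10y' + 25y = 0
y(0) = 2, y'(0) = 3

General solution: y = (C₁ + C₂x)e^(-5x)
Repeated root r = -5
Applying ICs: C₁ = 2, C₂ = 13
Particular solution: y = (2 + 13x)e^(-5x)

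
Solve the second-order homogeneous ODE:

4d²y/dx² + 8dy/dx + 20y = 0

Characteristic equation: 4r² + 8r + 20 = 0
Divide by 4: r² + 2r + 5 = 0
Roots: r = -1 ± 2i (complex conjugates)
General solution: y = e^(-x)(C₁cos(2x) + C₂sin(2x))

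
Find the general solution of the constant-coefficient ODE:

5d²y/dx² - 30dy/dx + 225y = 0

Characteristic equation: 5r² - 30r + 225 = 0
Divide by 5: r² - 6r + 45 = 0
Roots: r = 3 ± 6i (complex conjugates)
General solution: y = e^(3x)(C₁cos(6x) + C₂sin(6x))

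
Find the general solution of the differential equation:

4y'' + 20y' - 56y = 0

Characteristic equation: 4r² + 20r - 56 = 0
Divide by 4: r² + 5r - 14 = 0
Roots: r = 2, -7 (distinct real)
General solution: y = C₁e^(2x) + C₂e^(-7x)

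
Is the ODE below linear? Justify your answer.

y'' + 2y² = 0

No. Nonlinear (y² term)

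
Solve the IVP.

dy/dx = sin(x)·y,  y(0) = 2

General solution: y = Ce^(-cos(x))
Applying IC y(0) = 2:
Particular solution: y = 2e^(1-cos(x))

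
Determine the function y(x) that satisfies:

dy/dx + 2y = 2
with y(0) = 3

General solution: y = 1 + Ce^(-2x)
Applying y(0) = 3: C = 3 - 1 = 2
Particular solution: y = 1 + 2e^(-2x)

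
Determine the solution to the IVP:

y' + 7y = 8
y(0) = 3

General solution: y = 8/7 + Ce^(-7x)
Applying y(0) = 3: C = 3 - 8/7 = 13/7
Particular solution: y = 8/7 + (13/7)e^(-7x)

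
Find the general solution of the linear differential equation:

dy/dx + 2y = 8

Using integrating factor method:

General solution: y = 4 + Ce^(-2x)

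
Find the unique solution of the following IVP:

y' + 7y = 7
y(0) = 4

General solution: y = 1 + Ce^(-7x)
Applying y(0) = 4: C = 4 - 1 = 3
Particular solution: y = 1 + 3e^(-7x)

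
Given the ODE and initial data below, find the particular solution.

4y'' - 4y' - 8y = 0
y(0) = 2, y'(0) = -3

General solution: y = C₁e^(2x) + C₂e^(-x)
Applying ICs: C₁ = -1/3, C₂ = 7/3
Particular solution: y = -(1/3)e^(2x) + (7/3)e^(-x)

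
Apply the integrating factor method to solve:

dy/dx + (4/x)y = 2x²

Using integrating factor method:

General solution: y = (2/7)x^3 + Cx^(-4)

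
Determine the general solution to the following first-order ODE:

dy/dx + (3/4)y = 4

Using integrating factor method:

General solution: y = 16/3 + Ce^(-3x/4)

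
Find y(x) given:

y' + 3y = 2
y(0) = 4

General solution: y = 2/3 + Ce^(-3x)
Applying y(0) = 4: C = 4 - 2/3 = 10/3
Particular solution: y = 2/3 + (10/3)e^(-3x)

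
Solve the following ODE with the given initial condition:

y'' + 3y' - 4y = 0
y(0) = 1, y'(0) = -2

General solution: y = C₁e^x + C₂e^(-4x)
Applying ICs: C₁ = 2/5, C₂ = 3/5
Particular solution: y = (2/5)e^x + (3/5)e^(-4x)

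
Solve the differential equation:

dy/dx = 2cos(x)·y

Separating variables and integrating:
ln|y| = 2sin(x) + C

General solution: y = Ce^(2sin(x))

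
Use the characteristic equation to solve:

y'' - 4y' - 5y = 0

Characteristic equation: r² - 4r - 5 = 0
Roots: r = 5, -1 (distinct real)
General solution: y = C₁e^(5x) + C₂e^(-x)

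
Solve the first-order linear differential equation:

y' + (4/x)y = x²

Using integrating factor method:

General solution: y = (1/7)x^3 + Cx^(-4)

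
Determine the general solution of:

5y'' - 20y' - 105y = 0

Characteristic equation: 5r² - 20r - 105 = 0
Divide by 5: r² - 4r - 21 = 0
Roots: r = 7, -3 (distinct real)
General solution: y = C₁e^(7x) + C₂e^(-3x)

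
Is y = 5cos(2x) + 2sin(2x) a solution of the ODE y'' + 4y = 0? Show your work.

Verification:
y'' = -20cos(2x) - 8sin(2x)
y'' + 4y = 0 ✓

Yes, it is a solution.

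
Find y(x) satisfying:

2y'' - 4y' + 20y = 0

Characteristic equation: 2r² - 4r + 20 = 0
Divide by 2: r² - 2r + 10 = 0
Roots: r = 1 ± 3i (complex conjugates)
General solution: y = e^x(C₁cos(3x) + C₂sin(3x))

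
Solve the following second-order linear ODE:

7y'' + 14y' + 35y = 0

Characteristic equation: 7r² + 14r + 35 = 0
Divide by 7: r² + 2r + 5 = 0
Roots: r = -1 ± 2i (complex conjugates)
General solution: y = e^(-x)(C₁cos(2x) + C₂sin(2x))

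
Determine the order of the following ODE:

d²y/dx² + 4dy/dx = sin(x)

The order is 2 (highest derivative is of order 2).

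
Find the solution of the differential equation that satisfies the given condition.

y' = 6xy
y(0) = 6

General solution: y = Ce^(3x²)
Applying IC y(0) = 6:
Particular solution: y = 6e^(3x²)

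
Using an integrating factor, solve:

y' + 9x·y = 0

Using integrating factor method:

General solution: y = Ce^(-9x^2/2)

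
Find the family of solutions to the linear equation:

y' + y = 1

Using integrating factor method:

General solution: y = 1 + Ce^(-x)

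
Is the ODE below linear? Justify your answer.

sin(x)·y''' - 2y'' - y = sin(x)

Yes. Linear (y and its derivatives appear to the first power only, no products of y terms)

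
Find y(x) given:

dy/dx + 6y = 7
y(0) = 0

General solution: y = 7/6 + Ce^(-6x)
Applying y(0) = 0: C = 0 - 7/6 = -7/6
Particular solution: y = 7/6 - (7/6)e^(-6x)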